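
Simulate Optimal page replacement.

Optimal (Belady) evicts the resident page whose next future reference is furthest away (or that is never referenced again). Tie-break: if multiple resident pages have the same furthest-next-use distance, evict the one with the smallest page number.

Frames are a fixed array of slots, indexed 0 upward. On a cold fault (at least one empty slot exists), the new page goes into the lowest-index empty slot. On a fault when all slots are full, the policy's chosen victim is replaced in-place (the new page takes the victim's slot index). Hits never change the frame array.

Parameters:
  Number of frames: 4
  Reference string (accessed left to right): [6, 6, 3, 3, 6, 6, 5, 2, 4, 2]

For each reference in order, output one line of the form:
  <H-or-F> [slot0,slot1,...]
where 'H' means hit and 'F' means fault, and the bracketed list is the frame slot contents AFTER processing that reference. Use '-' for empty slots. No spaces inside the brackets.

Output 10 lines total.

F [6,-,-,-]
H [6,-,-,-]
F [6,3,-,-]
H [6,3,-,-]
H [6,3,-,-]
H [6,3,-,-]
F [6,3,5,-]
F [6,3,5,2]
F [6,4,5,2]
H [6,4,5,2]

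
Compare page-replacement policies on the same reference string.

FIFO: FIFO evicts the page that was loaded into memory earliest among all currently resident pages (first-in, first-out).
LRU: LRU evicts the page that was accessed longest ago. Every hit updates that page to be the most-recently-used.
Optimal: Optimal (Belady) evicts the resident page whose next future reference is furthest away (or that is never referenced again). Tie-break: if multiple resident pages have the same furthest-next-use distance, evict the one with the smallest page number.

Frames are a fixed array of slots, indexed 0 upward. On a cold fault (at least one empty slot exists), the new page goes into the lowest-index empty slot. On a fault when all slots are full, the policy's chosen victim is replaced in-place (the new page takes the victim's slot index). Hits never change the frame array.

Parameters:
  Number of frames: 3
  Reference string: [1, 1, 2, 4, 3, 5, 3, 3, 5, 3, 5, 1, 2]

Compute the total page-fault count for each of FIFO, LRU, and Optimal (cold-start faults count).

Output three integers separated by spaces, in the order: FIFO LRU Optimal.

Answer: 7 7 6

Derivation:
--- FIFO ---
  step 0: ref 1 -> FAULT, frames=[1,-,-] (faults so far: 1)
  step 1: ref 1 -> HIT, frames=[1,-,-] (faults so far: 1)
  step 2: ref 2 -> FAULT, frames=[1,2,-] (faults so far: 2)
  step 3: ref 4 -> FAULT, frames=[1,2,4] (faults so far: 3)
  step 4: ref 3 -> FAULT, evict 1, frames=[3,2,4] (faults so far: 4)
  step 5: ref 5 -> FAULT, evict 2, frames=[3,5,4] (faults so far: 5)
  step 6: ref 3 -> HIT, frames=[3,5,4] (faults so far: 5)
  step 7: ref 3 -> HIT, frames=[3,5,4] (faults so far: 5)
  step 8: ref 5 -> HIT, frames=[3,5,4] (faults so far: 5)
  step 9: ref 3 -> HIT, frames=[3,5,4] (faults so far: 5)
  step 10: ref 5 -> HIT, frames=[3,5,4] (faults so far: 5)
  step 11: ref 1 -> FAULT, evict 4, frames=[3,5,1] (faults so far: 6)
  step 12: ref 2 -> FAULT, evict 3, frames=[2,5,1] (faults so far: 7)
  FIFO total faults: 7
--- LRU ---
  step 0: ref 1 -> FAULT, frames=[1,-,-] (faults so far: 1)
  step 1: ref 1 -> HIT, frames=[1,-,-] (faults so far: 1)
  step 2: ref 2 -> FAULT, frames=[1,2,-] (faults so far: 2)
  step 3: ref 4 -> FAULT, frames=[1,2,4] (faults so far: 3)
  step 4: ref 3 -> FAULT, evict 1, frames=[3,2,4] (faults so far: 4)
  step 5: ref 5 -> FAULT, evict 2, frames=[3,5,4] (faults so far: 5)
  step 6: ref 3 -> HIT, frames=[3,5,4] (faults so far: 5)
  step 7: ref 3 -> HIT, frames=[3,5,4] (faults so far: 5)
  step 8: ref 5 -> HIT, frames=[3,5,4] (faults so far: 5)
  step 9: ref 3 -> HIT, frames=[3,5,4] (faults so far: 5)
  step 10: ref 5 -> HIT, frames=[3,5,4] (faults so far: 5)
  step 11: ref 1 -> FAULT, evict 4, frames=[3,5,1] (faults so far: 6)
  step 12: ref 2 -> FAULT, evict 3, frames=[2,5,1] (faults so far: 7)
  LRU total faults: 7
--- Optimal ---
  step 0: ref 1 -> FAULT, frames=[1,-,-] (faults so far: 1)
  step 1: ref 1 -> HIT, frames=[1,-,-] (faults so far: 1)
  step 2: ref 2 -> FAULT, frames=[1,2,-] (faults so far: 2)
  step 3: ref 4 -> FAULT, frames=[1,2,4] (faults so far: 3)
  step 4: ref 3 -> FAULT, evict 4, frames=[1,2,3] (faults so far: 4)
  step 5: ref 5 -> FAULT, evict 2, frames=[1,5,3] (faults so far: 5)
  step 6: ref 3 -> HIT, frames=[1,5,3] (faults so far: 5)
  step 7: ref 3 -> HIT, frames=[1,5,3] (faults so far: 5)
  step 8: ref 5 -> HIT, frames=[1,5,3] (faults so far: 5)
  step 9: ref 3 -> HIT, frames=[1,5,3] (faults so far: 5)
  step 10: ref 5 -> HIT, frames=[1,5,3] (faults so far: 5)
  step 11: ref 1 -> HIT, frames=[1,5,3] (faults so far: 5)
  step 12: ref 2 -> FAULT, evict 1, frames=[2,5,3] (faults so far: 6)
  Optimal total faults: 6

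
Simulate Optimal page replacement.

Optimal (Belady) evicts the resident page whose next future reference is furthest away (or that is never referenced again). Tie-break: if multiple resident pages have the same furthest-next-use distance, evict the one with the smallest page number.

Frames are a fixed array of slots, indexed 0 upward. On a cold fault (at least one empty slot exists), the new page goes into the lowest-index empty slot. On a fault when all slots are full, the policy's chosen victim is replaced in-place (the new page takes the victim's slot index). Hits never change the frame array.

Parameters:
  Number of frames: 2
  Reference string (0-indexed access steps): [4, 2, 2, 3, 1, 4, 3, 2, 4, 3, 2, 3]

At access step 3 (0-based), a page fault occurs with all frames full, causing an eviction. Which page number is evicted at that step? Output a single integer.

Step 0: ref 4 -> FAULT, frames=[4,-]
Step 1: ref 2 -> FAULT, frames=[4,2]
Step 2: ref 2 -> HIT, frames=[4,2]
Step 3: ref 3 -> FAULT, evict 2, frames=[4,3]
At step 3: evicted page 2

Answer: 2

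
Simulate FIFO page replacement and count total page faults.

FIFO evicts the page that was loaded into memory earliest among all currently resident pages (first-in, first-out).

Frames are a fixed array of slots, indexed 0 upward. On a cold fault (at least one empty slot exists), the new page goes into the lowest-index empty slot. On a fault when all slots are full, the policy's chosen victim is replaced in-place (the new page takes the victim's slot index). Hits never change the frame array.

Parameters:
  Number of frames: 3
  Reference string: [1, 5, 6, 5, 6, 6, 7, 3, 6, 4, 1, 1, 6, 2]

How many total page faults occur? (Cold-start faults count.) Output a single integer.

Step 0: ref 1 → FAULT, frames=[1,-,-]
Step 1: ref 5 → FAULT, frames=[1,5,-]
Step 2: ref 6 → FAULT, frames=[1,5,6]
Step 3: ref 5 → HIT, frames=[1,5,6]
Step 4: ref 6 → HIT, frames=[1,5,6]
Step 5: ref 6 → HIT, frames=[1,5,6]
Step 6: ref 7 → FAULT (evict 1), frames=[7,5,6]
Step 7: ref 3 → FAULT (evict 5), frames=[7,3,6]
Step 8: ref 6 → HIT, frames=[7,3,6]
Step 9: ref 4 → FAULT (evict 6), frames=[7,3,4]
Step 10: ref 1 → FAULT (evict 7), frames=[1,3,4]
Step 11: ref 1 → HIT, frames=[1,3,4]
Step 12: ref 6 → FAULT (evict 3), frames=[1,6,4]
Step 13: ref 2 → FAULT (evict 4), frames=[1,6,2]
Total faults: 9

Answer: 9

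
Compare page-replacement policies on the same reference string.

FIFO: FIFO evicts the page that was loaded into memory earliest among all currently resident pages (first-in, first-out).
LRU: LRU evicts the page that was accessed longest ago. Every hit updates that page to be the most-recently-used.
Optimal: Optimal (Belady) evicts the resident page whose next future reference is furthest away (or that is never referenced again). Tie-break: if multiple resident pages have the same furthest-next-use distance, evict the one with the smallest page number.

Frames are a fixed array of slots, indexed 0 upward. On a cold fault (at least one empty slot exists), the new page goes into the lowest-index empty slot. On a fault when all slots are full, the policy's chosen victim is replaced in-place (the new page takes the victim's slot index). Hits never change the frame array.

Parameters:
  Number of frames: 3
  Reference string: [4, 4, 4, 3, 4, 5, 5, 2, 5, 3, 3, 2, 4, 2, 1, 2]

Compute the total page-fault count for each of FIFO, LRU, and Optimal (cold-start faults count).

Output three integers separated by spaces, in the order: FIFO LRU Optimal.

Answer: 6 7 6

Derivation:
--- FIFO ---
  step 0: ref 4 -> FAULT, frames=[4,-,-] (faults so far: 1)
  step 1: ref 4 -> HIT, frames=[4,-,-] (faults so far: 1)
  step 2: ref 4 -> HIT, frames=[4,-,-] (faults so far: 1)
  step 3: ref 3 -> FAULT, frames=[4,3,-] (faults so far: 2)
  step 4: ref 4 -> HIT, frames=[4,3,-] (faults so far: 2)
  step 5: ref 5 -> FAULT, frames=[4,3,5] (faults so far: 3)
  step 6: ref 5 -> HIT, frames=[4,3,5] (faults so far: 3)
  step 7: ref 2 -> FAULT, evict 4, frames=[2,3,5] (faults so far: 4)
  step 8: ref 5 -> HIT, frames=[2,3,5] (faults so far: 4)
  step 9: ref 3 -> HIT, frames=[2,3,5] (faults so far: 4)
  step 10: ref 3 -> HIT, frames=[2,3,5] (faults so far: 4)
  step 11: ref 2 -> HIT, frames=[2,3,5] (faults so far: 4)
  step 12: ref 4 -> FAULT, evict 3, frames=[2,4,5] (faults so far: 5)
  step 13: ref 2 -> HIT, frames=[2,4,5] (faults so far: 5)
  step 14: ref 1 -> FAULT, evict 5, frames=[2,4,1] (faults so far: 6)
  step 15: ref 2 -> HIT, frames=[2,4,1] (faults so far: 6)
  FIFO total faults: 6
--- LRU ---
  step 0: ref 4 -> FAULT, frames=[4,-,-] (faults so far: 1)
  step 1: ref 4 -> HIT, frames=[4,-,-] (faults so far: 1)
  step 2: ref 4 -> HIT, frames=[4,-,-] (faults so far: 1)
  step 3: ref 3 -> FAULT, frames=[4,3,-] (faults so far: 2)
  step 4: ref 4 -> HIT, frames=[4,3,-] (faults so far: 2)
  step 5: ref 5 -> FAULT, frames=[4,3,5] (faults so far: 3)
  step 6: ref 5 -> HIT, frames=[4,3,5] (faults so far: 3)
  step 7: ref 2 -> FAULT, evict 3, frames=[4,2,5] (faults so far: 4)
  step 8: ref 5 -> HIT, frames=[4,2,5] (faults so far: 4)
  step 9: ref 3 -> FAULT, evict 4, frames=[3,2,5] (faults so far: 5)
  step 10: ref 3 -> HIT, frames=[3,2,5] (faults so far: 5)
  step 11: ref 2 -> HIT, frames=[3,2,5] (faults so far: 5)
  step 12: ref 4 -> FAULT, evict 5, frames=[3,2,4] (faults so far: 6)
  step 13: ref 2 -> HIT, frames=[3,2,4] (faults so far: 6)
  step 14: ref 1 -> FAULT, evict 3, frames=[1,2,4] (faults so far: 7)
  step 15: ref 2 -> HIT, frames=[1,2,4] (faults so far: 7)
  LRU total faults: 7
--- Optimal ---
  step 0: ref 4 -> FAULT, frames=[4,-,-] (faults so far: 1)
  step 1: ref 4 -> HIT, frames=[4,-,-] (faults so far: 1)
  step 2: ref 4 -> HIT, frames=[4,-,-] (faults so far: 1)
  step 3: ref 3 -> FAULT, frames=[4,3,-] (faults so far: 2)
  step 4: ref 4 -> HIT, frames=[4,3,-] (faults so far: 2)
  step 5: ref 5 -> FAULT, frames=[4,3,5] (faults so far: 3)
  step 6: ref 5 -> HIT, frames=[4,3,5] (faults so far: 3)
  step 7: ref 2 -> FAULT, evict 4, frames=[2,3,5] (faults so far: 4)
  step 8: ref 5 -> HIT, frames=[2,3,5] (faults so far: 4)
  step 9: ref 3 -> HIT, frames=[2,3,5] (faults so far: 4)
  step 10: ref 3 -> HIT, frames=[2,3,5] (faults so far: 4)
  step 11: ref 2 -> HIT, frames=[2,3,5] (faults so far: 4)
  step 12: ref 4 -> FAULT, evict 3, frames=[2,4,5] (faults so far: 5)
  step 13: ref 2 -> HIT, frames=[2,4,5] (faults so far: 5)
  step 14: ref 1 -> FAULT, evict 4, frames=[2,1,5] (faults so far: 6)
  step 15: ref 2 -> HIT, frames=[2,1,5] (faults so far: 6)
  Optimal total faults: 6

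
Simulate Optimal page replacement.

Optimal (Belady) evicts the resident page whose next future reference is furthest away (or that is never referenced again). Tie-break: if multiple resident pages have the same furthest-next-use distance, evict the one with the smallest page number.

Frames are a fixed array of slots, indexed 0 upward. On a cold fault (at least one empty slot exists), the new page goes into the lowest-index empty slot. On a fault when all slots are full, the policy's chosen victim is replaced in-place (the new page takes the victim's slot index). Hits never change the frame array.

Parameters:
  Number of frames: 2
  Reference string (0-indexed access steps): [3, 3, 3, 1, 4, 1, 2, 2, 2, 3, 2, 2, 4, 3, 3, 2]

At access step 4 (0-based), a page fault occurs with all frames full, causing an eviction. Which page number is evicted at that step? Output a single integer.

Step 0: ref 3 -> FAULT, frames=[3,-]
Step 1: ref 3 -> HIT, frames=[3,-]
Step 2: ref 3 -> HIT, frames=[3,-]
Step 3: ref 1 -> FAULT, frames=[3,1]
Step 4: ref 4 -> FAULT, evict 3, frames=[4,1]
At step 4: evicted page 3

Answer: 3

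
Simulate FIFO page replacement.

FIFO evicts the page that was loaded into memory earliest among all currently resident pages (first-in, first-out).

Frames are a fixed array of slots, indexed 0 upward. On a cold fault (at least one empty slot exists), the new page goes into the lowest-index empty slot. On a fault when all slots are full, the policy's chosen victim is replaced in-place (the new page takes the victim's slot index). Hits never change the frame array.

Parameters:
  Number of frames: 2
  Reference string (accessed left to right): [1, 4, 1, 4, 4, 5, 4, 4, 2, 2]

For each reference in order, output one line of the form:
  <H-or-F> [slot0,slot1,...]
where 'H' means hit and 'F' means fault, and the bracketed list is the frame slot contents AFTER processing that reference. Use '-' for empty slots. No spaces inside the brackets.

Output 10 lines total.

F [1,-]
F [1,4]
H [1,4]
H [1,4]
H [1,4]
F [5,4]
H [5,4]
H [5,4]
F [5,2]
H [5,2]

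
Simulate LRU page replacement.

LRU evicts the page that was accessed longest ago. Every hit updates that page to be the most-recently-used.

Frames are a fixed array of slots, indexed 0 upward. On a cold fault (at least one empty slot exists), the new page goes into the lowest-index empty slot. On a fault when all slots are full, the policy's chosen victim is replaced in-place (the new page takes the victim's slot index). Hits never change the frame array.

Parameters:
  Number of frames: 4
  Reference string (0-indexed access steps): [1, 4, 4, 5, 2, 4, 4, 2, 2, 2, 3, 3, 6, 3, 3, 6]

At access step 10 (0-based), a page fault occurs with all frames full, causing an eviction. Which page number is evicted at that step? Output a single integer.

Step 0: ref 1 -> FAULT, frames=[1,-,-,-]
Step 1: ref 4 -> FAULT, frames=[1,4,-,-]
Step 2: ref 4 -> HIT, frames=[1,4,-,-]
Step 3: ref 5 -> FAULT, frames=[1,4,5,-]
Step 4: ref 2 -> FAULT, frames=[1,4,5,2]
Step 5: ref 4 -> HIT, frames=[1,4,5,2]
Step 6: ref 4 -> HIT, frames=[1,4,5,2]
Step 7: ref 2 -> HIT, frames=[1,4,5,2]
Step 8: ref 2 -> HIT, frames=[1,4,5,2]
Step 9: ref 2 -> HIT, frames=[1,4,5,2]
Step 10: ref 3 -> FAULT, evict 1, frames=[3,4,5,2]
At step 10: evicted page 1

Answer: 1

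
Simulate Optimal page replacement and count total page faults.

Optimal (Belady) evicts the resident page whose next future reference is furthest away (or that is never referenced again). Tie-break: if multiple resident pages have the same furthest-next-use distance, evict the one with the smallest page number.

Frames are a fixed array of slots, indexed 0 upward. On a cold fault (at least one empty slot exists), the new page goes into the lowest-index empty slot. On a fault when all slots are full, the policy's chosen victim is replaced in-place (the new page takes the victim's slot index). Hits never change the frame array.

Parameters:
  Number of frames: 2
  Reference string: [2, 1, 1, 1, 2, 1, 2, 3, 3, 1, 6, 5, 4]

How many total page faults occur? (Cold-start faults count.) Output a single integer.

Step 0: ref 2 → FAULT, frames=[2,-]
Step 1: ref 1 → FAULT, frames=[2,1]
Step 2: ref 1 → HIT, frames=[2,1]
Step 3: ref 1 → HIT, frames=[2,1]
Step 4: ref 2 → HIT, frames=[2,1]
Step 5: ref 1 → HIT, frames=[2,1]
Step 6: ref 2 → HIT, frames=[2,1]
Step 7: ref 3 → FAULT (evict 2), frames=[3,1]
Step 8: ref 3 → HIT, frames=[3,1]
Step 9: ref 1 → HIT, frames=[3,1]
Step 10: ref 6 → FAULT (evict 1), frames=[3,6]
Step 11: ref 5 → FAULT (evict 3), frames=[5,6]
Step 12: ref 4 → FAULT (evict 5), frames=[4,6]
Total faults: 6

Answer: 6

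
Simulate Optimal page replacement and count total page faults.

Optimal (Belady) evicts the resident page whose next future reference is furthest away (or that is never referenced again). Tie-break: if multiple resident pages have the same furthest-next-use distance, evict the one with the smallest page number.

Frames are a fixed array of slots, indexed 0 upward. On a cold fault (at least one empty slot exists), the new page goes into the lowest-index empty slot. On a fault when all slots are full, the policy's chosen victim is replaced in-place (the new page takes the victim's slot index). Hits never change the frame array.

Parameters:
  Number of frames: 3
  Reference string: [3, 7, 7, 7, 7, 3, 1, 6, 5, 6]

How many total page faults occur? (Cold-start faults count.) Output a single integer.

Answer: 5

Derivation:
Step 0: ref 3 → FAULT, frames=[3,-,-]
Step 1: ref 7 → FAULT, frames=[3,7,-]
Step 2: ref 7 → HIT, frames=[3,7,-]
Step 3: ref 7 → HIT, frames=[3,7,-]
Step 4: ref 7 → HIT, frames=[3,7,-]
Step 5: ref 3 → HIT, frames=[3,7,-]
Step 6: ref 1 → FAULT, frames=[3,7,1]
Step 7: ref 6 → FAULT (evict 1), frames=[3,7,6]
Step 8: ref 5 → FAULT (evict 3), frames=[5,7,6]
Step 9: ref 6 → HIT, frames=[5,7,6]
Total faults: 5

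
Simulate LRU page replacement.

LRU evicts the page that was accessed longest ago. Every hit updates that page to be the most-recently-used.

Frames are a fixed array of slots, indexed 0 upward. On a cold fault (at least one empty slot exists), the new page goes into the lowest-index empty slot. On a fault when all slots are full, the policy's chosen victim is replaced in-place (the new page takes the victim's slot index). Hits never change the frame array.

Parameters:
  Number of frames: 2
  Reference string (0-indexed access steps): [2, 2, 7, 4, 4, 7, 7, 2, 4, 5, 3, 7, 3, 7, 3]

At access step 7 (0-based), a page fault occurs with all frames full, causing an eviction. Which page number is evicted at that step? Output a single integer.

Answer: 4

Derivation:
Step 0: ref 2 -> FAULT, frames=[2,-]
Step 1: ref 2 -> HIT, frames=[2,-]
Step 2: ref 7 -> FAULT, frames=[2,7]
Step 3: ref 4 -> FAULT, evict 2, frames=[4,7]
Step 4: ref 4 -> HIT, frames=[4,7]
Step 5: ref 7 -> HIT, frames=[4,7]
Step 6: ref 7 -> HIT, frames=[4,7]
Step 7: ref 2 -> FAULT, evict 4, frames=[2,7]
At step 7: evicted page 4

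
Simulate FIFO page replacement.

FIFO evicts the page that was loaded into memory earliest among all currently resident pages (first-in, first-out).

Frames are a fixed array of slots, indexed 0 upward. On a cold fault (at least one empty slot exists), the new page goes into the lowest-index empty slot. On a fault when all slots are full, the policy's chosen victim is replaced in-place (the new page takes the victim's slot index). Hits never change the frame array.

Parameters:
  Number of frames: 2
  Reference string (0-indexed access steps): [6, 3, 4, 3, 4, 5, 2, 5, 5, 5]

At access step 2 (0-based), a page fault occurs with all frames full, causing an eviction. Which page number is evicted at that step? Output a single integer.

Step 0: ref 6 -> FAULT, frames=[6,-]
Step 1: ref 3 -> FAULT, frames=[6,3]
Step 2: ref 4 -> FAULT, evict 6, frames=[4,3]
At step 2: evicted page 6

Answer: 6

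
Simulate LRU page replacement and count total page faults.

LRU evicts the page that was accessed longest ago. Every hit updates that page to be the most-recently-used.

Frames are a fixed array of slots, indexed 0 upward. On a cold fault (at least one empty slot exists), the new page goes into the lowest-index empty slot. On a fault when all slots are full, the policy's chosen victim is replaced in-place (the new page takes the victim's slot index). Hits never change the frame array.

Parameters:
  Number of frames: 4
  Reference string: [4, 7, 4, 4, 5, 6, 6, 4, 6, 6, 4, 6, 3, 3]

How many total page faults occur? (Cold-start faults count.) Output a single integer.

Answer: 5

Derivation:
Step 0: ref 4 → FAULT, frames=[4,-,-,-]
Step 1: ref 7 → FAULT, frames=[4,7,-,-]
Step 2: ref 4 → HIT, frames=[4,7,-,-]
Step 3: ref 4 → HIT, frames=[4,7,-,-]
Step 4: ref 5 → FAULT, frames=[4,7,5,-]
Step 5: ref 6 → FAULT, frames=[4,7,5,6]
Step 6: ref 6 → HIT, frames=[4,7,5,6]
Step 7: ref 4 → HIT, frames=[4,7,5,6]
Step 8: ref 6 → HIT, frames=[4,7,5,6]
Step 9: ref 6 → HIT, frames=[4,7,5,6]
Step 10: ref 4 → HIT, frames=[4,7,5,6]
Step 11: ref 6 → HIT, frames=[4,7,5,6]
Step 12: ref 3 → FAULT (evict 7), frames=[4,3,5,6]
Step 13: ref 3 → HIT, frames=[4,3,5,6]
Total faults: 5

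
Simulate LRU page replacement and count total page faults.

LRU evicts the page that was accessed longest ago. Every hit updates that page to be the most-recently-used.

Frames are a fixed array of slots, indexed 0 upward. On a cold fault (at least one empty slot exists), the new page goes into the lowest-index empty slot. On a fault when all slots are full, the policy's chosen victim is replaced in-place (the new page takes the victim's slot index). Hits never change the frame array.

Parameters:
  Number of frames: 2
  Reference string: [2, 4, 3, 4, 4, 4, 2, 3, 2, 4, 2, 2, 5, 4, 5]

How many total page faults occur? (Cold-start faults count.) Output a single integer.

Answer: 8

Derivation:
Step 0: ref 2 → FAULT, frames=[2,-]
Step 1: ref 4 → FAULT, frames=[2,4]
Step 2: ref 3 → FAULT (evict 2), frames=[3,4]
Step 3: ref 4 → HIT, frames=[3,4]
Step 4: ref 4 → HIT, frames=[3,4]
Step 5: ref 4 → HIT, frames=[3,4]
Step 6: ref 2 → FAULT (evict 3), frames=[2,4]
Step 7: ref 3 → FAULT (evict 4), frames=[2,3]
Step 8: ref 2 → HIT, frames=[2,3]
Step 9: ref 4 → FAULT (evict 3), frames=[2,4]
Step 10: ref 2 → HIT, frames=[2,4]
Step 11: ref 2 → HIT, frames=[2,4]
Step 12: ref 5 → FAULT (evict 4), frames=[2,5]
Step 13: ref 4 → FAULT (evict 2), frames=[4,5]
Step 14: ref 5 → HIT, frames=[4,5]
Total faults: 8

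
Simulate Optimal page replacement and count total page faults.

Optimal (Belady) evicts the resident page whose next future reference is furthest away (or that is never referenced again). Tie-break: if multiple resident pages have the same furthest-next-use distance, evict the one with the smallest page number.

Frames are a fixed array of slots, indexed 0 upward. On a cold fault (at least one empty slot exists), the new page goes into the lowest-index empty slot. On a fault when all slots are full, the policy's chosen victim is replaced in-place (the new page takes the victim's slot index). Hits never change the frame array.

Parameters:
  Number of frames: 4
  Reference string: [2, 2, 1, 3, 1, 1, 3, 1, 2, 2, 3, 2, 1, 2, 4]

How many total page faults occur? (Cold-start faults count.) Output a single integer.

Answer: 4

Derivation:
Step 0: ref 2 → FAULT, frames=[2,-,-,-]
Step 1: ref 2 → HIT, frames=[2,-,-,-]
Step 2: ref 1 → FAULT, frames=[2,1,-,-]
Step 3: ref 3 → FAULT, frames=[2,1,3,-]
Step 4: ref 1 → HIT, frames=[2,1,3,-]
Step 5: ref 1 → HIT, frames=[2,1,3,-]
Step 6: ref 3 → HIT, frames=[2,1,3,-]
Step 7: ref 1 → HIT, frames=[2,1,3,-]
Step 8: ref 2 → HIT, frames=[2,1,3,-]
Step 9: ref 2 → HIT, frames=[2,1,3,-]
Step 10: ref 3 → HIT, frames=[2,1,3,-]
Step 11: ref 2 → HIT, frames=[2,1,3,-]
Step 12: ref 1 → HIT, frames=[2,1,3,-]
Step 13: ref 2 → HIT, frames=[2,1,3,-]
Step 14: ref 4 → FAULT, frames=[2,1,3,4]
Total faults: 4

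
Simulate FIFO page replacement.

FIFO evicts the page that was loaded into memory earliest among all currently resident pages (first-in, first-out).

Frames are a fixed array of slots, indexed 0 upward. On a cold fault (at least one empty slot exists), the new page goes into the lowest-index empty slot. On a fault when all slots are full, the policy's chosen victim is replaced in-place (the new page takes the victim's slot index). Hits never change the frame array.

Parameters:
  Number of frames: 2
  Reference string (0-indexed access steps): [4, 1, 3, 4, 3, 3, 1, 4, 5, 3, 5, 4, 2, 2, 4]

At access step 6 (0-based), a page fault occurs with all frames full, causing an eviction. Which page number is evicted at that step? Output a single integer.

Step 0: ref 4 -> FAULT, frames=[4,-]
Step 1: ref 1 -> FAULT, frames=[4,1]
Step 2: ref 3 -> FAULT, evict 4, frames=[3,1]
Step 3: ref 4 -> FAULT, evict 1, frames=[3,4]
Step 4: ref 3 -> HIT, frames=[3,4]
Step 5: ref 3 -> HIT, frames=[3,4]
Step 6: ref 1 -> FAULT, evict 3, frames=[1,4]
At step 6: evicted page 3

Answer: 3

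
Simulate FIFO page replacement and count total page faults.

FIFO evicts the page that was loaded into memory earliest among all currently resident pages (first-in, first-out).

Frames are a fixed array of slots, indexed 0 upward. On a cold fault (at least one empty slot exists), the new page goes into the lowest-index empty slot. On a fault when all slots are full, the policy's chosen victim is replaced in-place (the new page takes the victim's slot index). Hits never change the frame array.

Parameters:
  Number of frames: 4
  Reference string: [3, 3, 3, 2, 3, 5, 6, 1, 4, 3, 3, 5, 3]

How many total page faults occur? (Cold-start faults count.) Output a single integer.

Answer: 8

Derivation:
Step 0: ref 3 → FAULT, frames=[3,-,-,-]
Step 1: ref 3 → HIT, frames=[3,-,-,-]
Step 2: ref 3 → HIT, frames=[3,-,-,-]
Step 3: ref 2 → FAULT, frames=[3,2,-,-]
Step 4: ref 3 → HIT, frames=[3,2,-,-]
Step 5: ref 5 → FAULT, frames=[3,2,5,-]
Step 6: ref 6 → FAULT, frames=[3,2,5,6]
Step 7: ref 1 → FAULT (evict 3), frames=[1,2,5,6]
Step 8: ref 4 → FAULT (evict 2), frames=[1,4,5,6]
Step 9: ref 3 → FAULT (evict 5), frames=[1,4,3,6]
Step 10: ref 3 → HIT, frames=[1,4,3,6]
Step 11: ref 5 → FAULT (evict 6), frames=[1,4,3,5]
Step 12: ref 3 → HIT, frames=[1,4,3,5]
Total faults: 8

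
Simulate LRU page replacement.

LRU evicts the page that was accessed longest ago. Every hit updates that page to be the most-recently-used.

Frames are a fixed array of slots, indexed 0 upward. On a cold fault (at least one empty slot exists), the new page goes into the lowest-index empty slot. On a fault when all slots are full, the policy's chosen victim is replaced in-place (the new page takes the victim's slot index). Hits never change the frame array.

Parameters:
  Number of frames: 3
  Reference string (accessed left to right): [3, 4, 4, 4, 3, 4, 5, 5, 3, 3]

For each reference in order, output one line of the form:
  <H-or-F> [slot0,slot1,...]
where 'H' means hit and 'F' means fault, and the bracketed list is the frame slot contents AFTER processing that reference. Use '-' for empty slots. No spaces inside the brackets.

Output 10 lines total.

F [3,-,-]
F [3,4,-]
H [3,4,-]
H [3,4,-]
H [3,4,-]
H [3,4,-]
F [3,4,5]
H [3,4,5]
H [3,4,5]
H [3,4,5]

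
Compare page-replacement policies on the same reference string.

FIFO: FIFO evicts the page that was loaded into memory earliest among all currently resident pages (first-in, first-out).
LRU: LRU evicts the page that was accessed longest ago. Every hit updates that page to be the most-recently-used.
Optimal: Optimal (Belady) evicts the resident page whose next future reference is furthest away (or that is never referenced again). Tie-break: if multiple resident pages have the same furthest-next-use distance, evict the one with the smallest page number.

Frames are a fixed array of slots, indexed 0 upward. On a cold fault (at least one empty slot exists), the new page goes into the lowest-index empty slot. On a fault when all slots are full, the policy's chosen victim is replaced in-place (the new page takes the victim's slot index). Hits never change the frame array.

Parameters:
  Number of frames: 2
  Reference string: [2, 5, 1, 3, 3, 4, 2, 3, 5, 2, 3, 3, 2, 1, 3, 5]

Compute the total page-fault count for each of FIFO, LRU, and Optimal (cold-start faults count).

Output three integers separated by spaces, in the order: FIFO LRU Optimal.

--- FIFO ---
  step 0: ref 2 -> FAULT, frames=[2,-] (faults so far: 1)
  step 1: ref 5 -> FAULT, frames=[2,5] (faults so far: 2)
  step 2: ref 1 -> FAULT, evict 2, frames=[1,5] (faults so far: 3)
  step 3: ref 3 -> FAULT, evict 5, frames=[1,3] (faults so far: 4)
  step 4: ref 3 -> HIT, frames=[1,3] (faults so far: 4)
  step 5: ref 4 -> FAULT, evict 1, frames=[4,3] (faults so far: 5)
  step 6: ref 2 -> FAULT, evict 3, frames=[4,2] (faults so far: 6)
  step 7: ref 3 -> FAULT, evict 4, frames=[3,2] (faults so far: 7)
  step 8: ref 5 -> FAULT, evict 2, frames=[3,5] (faults so far: 8)
  step 9: ref 2 -> FAULT, evict 3, frames=[2,5] (faults so far: 9)
  step 10: ref 3 -> FAULT, evict 5, frames=[2,3] (faults so far: 10)
  step 11: ref 3 -> HIT, frames=[2,3] (faults so far: 10)
  step 12: ref 2 -> HIT, frames=[2,3] (faults so far: 10)
  step 13: ref 1 -> FAULT, evict 2, frames=[1,3] (faults so far: 11)
  step 14: ref 3 -> HIT, frames=[1,3] (faults so far: 11)
  step 15: ref 5 -> FAULT, evict 3, frames=[1,5] (faults so far: 12)
  FIFO total faults: 12
--- LRU ---
  step 0: ref 2 -> FAULT, frames=[2,-] (faults so far: 1)
  step 1: ref 5 -> FAULT, frames=[2,5] (faults so far: 2)
  step 2: ref 1 -> FAULT, evict 2, frames=[1,5] (faults so far: 3)
  step 3: ref 3 -> FAULT, evict 5, frames=[1,3] (faults so far: 4)
  step 4: ref 3 -> HIT, frames=[1,3] (faults so far: 4)
  step 5: ref 4 -> FAULT, evict 1, frames=[4,3] (faults so far: 5)
  step 6: ref 2 -> FAULT, evict 3, frames=[4,2] (faults so far: 6)
  step 7: ref 3 -> FAULT, evict 4, frames=[3,2] (faults so far: 7)
  step 8: ref 5 -> FAULT, evict 2, frames=[3,5] (faults so far: 8)
  step 9: ref 2 -> FAULT, evict 3, frames=[2,5] (faults so far: 9)
  step 10: ref 3 -> FAULT, evict 5, frames=[2,3] (faults so far: 10)
  step 11: ref 3 -> HIT, frames=[2,3] (faults so far: 10)
  step 12: ref 2 -> HIT, frames=[2,3] (faults so far: 10)
  step 13: ref 1 -> FAULT, evict 3, frames=[2,1] (faults so far: 11)
  step 14: ref 3 -> FAULT, evict 2, frames=[3,1] (faults so far: 12)
  step 15: ref 5 -> FAULT, evict 1, frames=[3,5] (faults so far: 13)
  LRU total faults: 13
--- Optimal ---
  step 0: ref 2 -> FAULT, frames=[2,-] (faults so far: 1)
  step 1: ref 5 -> FAULT, frames=[2,5] (faults so far: 2)
  step 2: ref 1 -> FAULT, evict 5, frames=[2,1] (faults so far: 3)
  step 3: ref 3 -> FAULT, evict 1, frames=[2,3] (faults so far: 4)
  step 4: ref 3 -> HIT, frames=[2,3] (faults so far: 4)
  step 5: ref 4 -> FAULT, evict 3, frames=[2,4] (faults so far: 5)
  step 6: ref 2 -> HIT, frames=[2,4] (faults so far: 5)
  step 7: ref 3 -> FAULT, evict 4, frames=[2,3] (faults so far: 6)
  step 8: ref 5 -> FAULT, evict 3, frames=[2,5] (faults so far: 7)
  step 9: ref 2 -> HIT, frames=[2,5] (faults so far: 7)
  step 10: ref 3 -> FAULT, evict 5, frames=[2,3] (faults so far: 8)
  step 11: ref 3 -> HIT, frames=[2,3] (faults so far: 8)
  step 12: ref 2 -> HIT, frames=[2,3] (faults so far: 8)
  step 13: ref 1 -> FAULT, evict 2, frames=[1,3] (faults so far: 9)
  step 14: ref 3 -> HIT, frames=[1,3] (faults so far: 9)
  step 15: ref 5 -> FAULT, evict 1, frames=[5,3] (faults so far: 10)
  Optimal total faults: 10

Answer: 12 13 10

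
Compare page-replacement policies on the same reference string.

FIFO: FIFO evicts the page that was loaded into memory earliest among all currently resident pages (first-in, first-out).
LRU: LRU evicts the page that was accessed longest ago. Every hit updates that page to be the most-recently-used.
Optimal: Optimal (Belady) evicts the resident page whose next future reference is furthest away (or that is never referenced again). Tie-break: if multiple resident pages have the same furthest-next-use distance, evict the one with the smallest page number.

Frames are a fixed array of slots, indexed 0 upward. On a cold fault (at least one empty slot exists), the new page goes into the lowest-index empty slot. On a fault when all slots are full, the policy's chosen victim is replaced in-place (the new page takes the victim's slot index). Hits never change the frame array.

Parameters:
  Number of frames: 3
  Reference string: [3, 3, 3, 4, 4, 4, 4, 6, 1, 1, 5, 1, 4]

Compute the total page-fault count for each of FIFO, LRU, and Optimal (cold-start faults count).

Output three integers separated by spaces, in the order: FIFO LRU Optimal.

--- FIFO ---
  step 0: ref 3 -> FAULT, frames=[3,-,-] (faults so far: 1)
  step 1: ref 3 -> HIT, frames=[3,-,-] (faults so far: 1)
  step 2: ref 3 -> HIT, frames=[3,-,-] (faults so far: 1)
  step 3: ref 4 -> FAULT, frames=[3,4,-] (faults so far: 2)
  step 4: ref 4 -> HIT, frames=[3,4,-] (faults so far: 2)
  step 5: ref 4 -> HIT, frames=[3,4,-] (faults so far: 2)
  step 6: ref 4 -> HIT, frames=[3,4,-] (faults so far: 2)
  step 7: ref 6 -> FAULT, frames=[3,4,6] (faults so far: 3)
  step 8: ref 1 -> FAULT, evict 3, frames=[1,4,6] (faults so far: 4)
  step 9: ref 1 -> HIT, frames=[1,4,6] (faults so far: 4)
  step 10: ref 5 -> FAULT, evict 4, frames=[1,5,6] (faults so far: 5)
  step 11: ref 1 -> HIT, frames=[1,5,6] (faults so far: 5)
  step 12: ref 4 -> FAULT, evict 6, frames=[1,5,4] (faults so far: 6)
  FIFO total faults: 6
--- LRU ---
  step 0: ref 3 -> FAULT, frames=[3,-,-] (faults so far: 1)
  step 1: ref 3 -> HIT, frames=[3,-,-] (faults so far: 1)
  step 2: ref 3 -> HIT, frames=[3,-,-] (faults so far: 1)
  step 3: ref 4 -> FAULT, frames=[3,4,-] (faults so far: 2)
  step 4: ref 4 -> HIT, frames=[3,4,-] (faults so far: 2)
  step 5: ref 4 -> HIT, frames=[3,4,-] (faults so far: 2)
  step 6: ref 4 -> HIT, frames=[3,4,-] (faults so far: 2)
  step 7: ref 6 -> FAULT, frames=[3,4,6] (faults so far: 3)
  step 8: ref 1 -> FAULT, evict 3, frames=[1,4,6] (faults so far: 4)
  step 9: ref 1 -> HIT, frames=[1,4,6] (faults so far: 4)
  step 10: ref 5 -> FAULT, evict 4, frames=[1,5,6] (faults so far: 5)
  step 11: ref 1 -> HIT, frames=[1,5,6] (faults so far: 5)
  step 12: ref 4 -> FAULT, evict 6, frames=[1,5,4] (faults so far: 6)
  LRU total faults: 6
--- Optimal ---
  step 0: ref 3 -> FAULT, frames=[3,-,-] (faults so far: 1)
  step 1: ref 3 -> HIT, frames=[3,-,-] (faults so far: 1)
  step 2: ref 3 -> HIT, frames=[3,-,-] (faults so far: 1)
  step 3: ref 4 -> FAULT, frames=[3,4,-] (faults so far: 2)
  step 4: ref 4 -> HIT, frames=[3,4,-] (faults so far: 2)
  step 5: ref 4 -> HIT, frames=[3,4,-] (faults so far: 2)
  step 6: ref 4 -> HIT, frames=[3,4,-] (faults so far: 2)
  step 7: ref 6 -> FAULT, frames=[3,4,6] (faults so far: 3)
  step 8: ref 1 -> FAULT, evict 3, frames=[1,4,6] (faults so far: 4)
  step 9: ref 1 -> HIT, frames=[1,4,6] (faults so far: 4)
  step 10: ref 5 -> FAULT, evict 6, frames=[1,4,5] (faults so far: 5)
  step 11: ref 1 -> HIT, frames=[1,4,5] (faults so far: 5)
  step 12: ref 4 -> HIT, frames=[1,4,5] (faults so far: 5)
  Optimal total faults: 5

Answer: 6 6 5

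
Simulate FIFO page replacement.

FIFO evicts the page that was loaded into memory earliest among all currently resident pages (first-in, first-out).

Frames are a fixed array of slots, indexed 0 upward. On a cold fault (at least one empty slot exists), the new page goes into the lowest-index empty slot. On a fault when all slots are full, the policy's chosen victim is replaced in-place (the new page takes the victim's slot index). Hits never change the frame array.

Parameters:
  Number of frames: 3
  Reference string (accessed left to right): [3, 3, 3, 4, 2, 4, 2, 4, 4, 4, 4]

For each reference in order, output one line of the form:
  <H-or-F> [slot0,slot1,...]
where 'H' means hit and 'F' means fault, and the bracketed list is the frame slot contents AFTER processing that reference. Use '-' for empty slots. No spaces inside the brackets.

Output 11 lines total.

F [3,-,-]
H [3,-,-]
H [3,-,-]
F [3,4,-]
F [3,4,2]
H [3,4,2]
H [3,4,2]
H [3,4,2]
H [3,4,2]
H [3,4,2]
H [3,4,2]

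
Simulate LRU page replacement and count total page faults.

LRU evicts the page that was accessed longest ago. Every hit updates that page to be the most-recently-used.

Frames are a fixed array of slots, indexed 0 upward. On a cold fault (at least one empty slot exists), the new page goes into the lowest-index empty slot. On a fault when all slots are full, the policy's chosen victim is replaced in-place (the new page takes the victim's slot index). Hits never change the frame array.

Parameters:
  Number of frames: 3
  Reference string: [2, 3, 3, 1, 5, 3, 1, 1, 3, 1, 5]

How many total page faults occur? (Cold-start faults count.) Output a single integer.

Step 0: ref 2 → FAULT, frames=[2,-,-]
Step 1: ref 3 → FAULT, frames=[2,3,-]
Step 2: ref 3 → HIT, frames=[2,3,-]
Step 3: ref 1 → FAULT, frames=[2,3,1]
Step 4: ref 5 → FAULT (evict 2), frames=[5,3,1]
Step 5: ref 3 → HIT, frames=[5,3,1]
Step 6: ref 1 → HIT, frames=[5,3,1]
Step 7: ref 1 → HIT, frames=[5,3,1]
Step 8: ref 3 → HIT, frames=[5,3,1]
Step 9: ref 1 → HIT, frames=[5,3,1]
Step 10: ref 5 → HIT, frames=[5,3,1]
Total faults: 4

Answer: 4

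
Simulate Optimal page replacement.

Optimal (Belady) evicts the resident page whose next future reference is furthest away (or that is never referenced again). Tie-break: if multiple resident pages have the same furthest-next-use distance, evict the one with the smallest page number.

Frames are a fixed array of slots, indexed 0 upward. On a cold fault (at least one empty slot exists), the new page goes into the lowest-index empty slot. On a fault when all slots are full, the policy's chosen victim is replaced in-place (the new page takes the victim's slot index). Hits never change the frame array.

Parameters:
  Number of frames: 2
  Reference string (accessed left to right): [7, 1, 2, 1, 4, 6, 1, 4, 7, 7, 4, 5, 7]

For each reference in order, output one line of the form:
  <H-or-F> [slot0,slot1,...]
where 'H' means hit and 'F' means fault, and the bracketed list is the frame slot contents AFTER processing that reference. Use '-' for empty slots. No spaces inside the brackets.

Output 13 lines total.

F [7,-]
F [7,1]
F [2,1]
H [2,1]
F [4,1]
F [6,1]
H [6,1]
F [6,4]
F [7,4]
H [7,4]
H [7,4]
F [7,5]
H [7,5]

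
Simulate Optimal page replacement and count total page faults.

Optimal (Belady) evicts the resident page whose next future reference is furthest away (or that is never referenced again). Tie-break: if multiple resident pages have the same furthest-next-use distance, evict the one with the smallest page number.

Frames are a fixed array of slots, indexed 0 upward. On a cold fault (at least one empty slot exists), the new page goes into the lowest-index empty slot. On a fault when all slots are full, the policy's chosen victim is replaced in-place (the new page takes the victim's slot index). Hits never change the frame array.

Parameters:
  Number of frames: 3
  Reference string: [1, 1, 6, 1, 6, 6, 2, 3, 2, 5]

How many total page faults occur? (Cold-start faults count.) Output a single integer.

Step 0: ref 1 → FAULT, frames=[1,-,-]
Step 1: ref 1 → HIT, frames=[1,-,-]
Step 2: ref 6 → FAULT, frames=[1,6,-]
Step 3: ref 1 → HIT, frames=[1,6,-]
Step 4: ref 6 → HIT, frames=[1,6,-]
Step 5: ref 6 → HIT, frames=[1,6,-]
Step 6: ref 2 → FAULT, frames=[1,6,2]
Step 7: ref 3 → FAULT (evict 1), frames=[3,6,2]
Step 8: ref 2 → HIT, frames=[3,6,2]
Step 9: ref 5 → FAULT (evict 2), frames=[3,6,5]
Total faults: 5

Answer: 5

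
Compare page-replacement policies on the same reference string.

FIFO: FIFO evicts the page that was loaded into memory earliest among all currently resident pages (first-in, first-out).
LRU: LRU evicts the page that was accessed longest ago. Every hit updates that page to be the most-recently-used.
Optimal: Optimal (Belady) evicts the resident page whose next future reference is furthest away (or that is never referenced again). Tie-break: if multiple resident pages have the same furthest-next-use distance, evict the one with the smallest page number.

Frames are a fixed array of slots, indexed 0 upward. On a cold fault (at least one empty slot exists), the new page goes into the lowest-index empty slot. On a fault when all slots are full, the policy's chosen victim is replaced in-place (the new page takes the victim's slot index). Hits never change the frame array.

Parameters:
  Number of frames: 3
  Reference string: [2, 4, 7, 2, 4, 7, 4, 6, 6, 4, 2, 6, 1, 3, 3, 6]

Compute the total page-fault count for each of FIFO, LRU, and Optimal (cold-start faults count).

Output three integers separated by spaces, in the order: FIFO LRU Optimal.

Answer: 8 7 6

Derivation:
--- FIFO ---
  step 0: ref 2 -> FAULT, frames=[2,-,-] (faults so far: 1)
  step 1: ref 4 -> FAULT, frames=[2,4,-] (faults so far: 2)
  step 2: ref 7 -> FAULT, frames=[2,4,7] (faults so far: 3)
  step 3: ref 2 -> HIT, frames=[2,4,7] (faults so far: 3)
  step 4: ref 4 -> HIT, frames=[2,4,7] (faults so far: 3)
  step 5: ref 7 -> HIT, frames=[2,4,7] (faults so far: 3)
  step 6: ref 4 -> HIT, frames=[2,4,7] (faults so far: 3)
  step 7: ref 6 -> FAULT, evict 2, frames=[6,4,7] (faults so far: 4)
  step 8: ref 6 -> HIT, frames=[6,4,7] (faults so far: 4)
  step 9: ref 4 -> HIT, frames=[6,4,7] (faults so far: 4)
  step 10: ref 2 -> FAULT, evict 4, frames=[6,2,7] (faults so far: 5)
  step 11: ref 6 -> HIT, frames=[6,2,7] (faults so far: 5)
  step 12: ref 1 -> FAULT, evict 7, frames=[6,2,1] (faults so far: 6)
  step 13: ref 3 -> FAULT, evict 6, frames=[3,2,1] (faults so far: 7)
  step 14: ref 3 -> HIT, frames=[3,2,1] (faults so far: 7)
  step 15: ref 6 -> FAULT, evict 2, frames=[3,6,1] (faults so far: 8)
  FIFO total faults: 8
--- LRU ---
  step 0: ref 2 -> FAULT, frames=[2,-,-] (faults so far: 1)
  step 1: ref 4 -> FAULT, frames=[2,4,-] (faults so far: 2)
  step 2: ref 7 -> FAULT, frames=[2,4,7] (faults so far: 3)
  step 3: ref 2 -> HIT, frames=[2,4,7] (faults so far: 3)
  step 4: ref 4 -> HIT, frames=[2,4,7] (faults so far: 3)
  step 5: ref 7 -> HIT, frames=[2,4,7] (faults so far: 3)
  step 6: ref 4 -> HIT, frames=[2,4,7] (faults so far: 3)
  step 7: ref 6 -> FAULT, evict 2, frames=[6,4,7] (faults so far: 4)
  step 8: ref 6 -> HIT, frames=[6,4,7] (faults so far: 4)
  step 9: ref 4 -> HIT, frames=[6,4,7] (faults so far: 4)
  step 10: ref 2 -> FAULT, evict 7, frames=[6,4,2] (faults so far: 5)
  step 11: ref 6 -> HIT, frames=[6,4,2] (faults so far: 5)
  step 12: ref 1 -> FAULT, evict 4, frames=[6,1,2] (faults so far: 6)
  step 13: ref 3 -> FAULT, evict 2, frames=[6,1,3] (faults so far: 7)
  step 14: ref 3 -> HIT, frames=[6,1,3] (faults so far: 7)
  step 15: ref 6 -> HIT, frames=[6,1,3] (faults so far: 7)
  LRU total faults: 7
--- Optimal ---
  step 0: ref 2 -> FAULT, frames=[2,-,-] (faults so far: 1)
  step 1: ref 4 -> FAULT, frames=[2,4,-] (faults so far: 2)
  step 2: ref 7 -> FAULT, frames=[2,4,7] (faults so far: 3)
  step 3: ref 2 -> HIT, frames=[2,4,7] (faults so far: 3)
  step 4: ref 4 -> HIT, frames=[2,4,7] (faults so far: 3)
  step 5: ref 7 -> HIT, frames=[2,4,7] (faults so far: 3)
  step 6: ref 4 -> HIT, frames=[2,4,7] (faults so far: 3)
  step 7: ref 6 -> FAULT, evict 7, frames=[2,4,6] (faults so far: 4)
  step 8: ref 6 -> HIT, frames=[2,4,6] (faults so far: 4)
  step 9: ref 4 -> HIT, frames=[2,4,6] (faults so far: 4)
  step 10: ref 2 -> HIT, frames=[2,4,6] (faults so far: 4)
  step 11: ref 6 -> HIT, frames=[2,4,6] (faults so far: 4)
  step 12: ref 1 -> FAULT, evict 2, frames=[1,4,6] (faults so far: 5)
  step 13: ref 3 -> FAULT, evict 1, frames=[3,4,6] (faults so far: 6)
  step 14: ref 3 -> HIT, frames=[3,4,6] (faults so far: 6)
  step 15: ref 6 -> HIT, frames=[3,4,6] (faults so far: 6)
  Optimal total faults: 6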